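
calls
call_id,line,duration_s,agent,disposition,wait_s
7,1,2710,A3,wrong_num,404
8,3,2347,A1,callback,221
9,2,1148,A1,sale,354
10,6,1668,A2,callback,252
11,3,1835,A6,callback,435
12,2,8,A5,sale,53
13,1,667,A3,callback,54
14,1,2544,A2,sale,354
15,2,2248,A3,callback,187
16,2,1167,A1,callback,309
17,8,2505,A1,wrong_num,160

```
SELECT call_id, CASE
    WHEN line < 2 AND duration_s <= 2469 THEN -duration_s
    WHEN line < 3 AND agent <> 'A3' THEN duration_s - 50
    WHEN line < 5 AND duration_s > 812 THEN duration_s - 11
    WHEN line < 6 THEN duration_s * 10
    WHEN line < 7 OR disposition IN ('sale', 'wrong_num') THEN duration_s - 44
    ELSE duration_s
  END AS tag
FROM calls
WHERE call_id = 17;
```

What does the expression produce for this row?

2461

call_id = 17: line=8, duration_s=2505, agent=A1, disposition=wrong_num, wait_s=160.
line < 2 AND duration_s <= 2469 → false
line < 3 AND agent <> 'A3' → false
line < 5 AND duration_s > 812 → false
line < 6 → false
line < 7 OR disposition IN ('sale', 'wrong_num') → true → 2461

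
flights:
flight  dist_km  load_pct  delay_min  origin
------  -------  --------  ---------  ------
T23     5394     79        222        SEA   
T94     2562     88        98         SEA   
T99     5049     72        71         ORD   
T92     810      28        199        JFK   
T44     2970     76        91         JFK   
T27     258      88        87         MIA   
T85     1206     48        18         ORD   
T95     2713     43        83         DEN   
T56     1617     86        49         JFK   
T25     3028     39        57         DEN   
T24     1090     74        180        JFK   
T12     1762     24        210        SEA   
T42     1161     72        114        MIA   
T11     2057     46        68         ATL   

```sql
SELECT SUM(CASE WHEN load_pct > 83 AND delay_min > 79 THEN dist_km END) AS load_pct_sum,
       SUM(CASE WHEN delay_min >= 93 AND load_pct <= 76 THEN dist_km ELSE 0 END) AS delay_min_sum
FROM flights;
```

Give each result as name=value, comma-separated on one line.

[load_pct_sum: load_pct > 83 AND delay_min > 79]
flight=T23: ✗
flight=T94: ✓ → 2562
flight=T99: ✗
flight=T92: ✗
flight=T44: ✗
flight=T27: ✓ → 258
flight=T85: ✗
flight=T95: ✗
flight=T56: ✗
flight=T25: ✗
flight=T24: ✗
flight=T12: ✗
flight=T42: ✗
flight=T11: ✗
load_pct_sum = 2562 + 258 = 2820
—
[delay_min_sum: delay_min >= 93 AND load_pct <= 76]
flight=T23: ✗
flight=T94: ✗
flight=T99: ✗
flight=T92: ✓ → 810
flight=T44: ✗
flight=T27: ✗
flight=T85: ✗
flight=T95: ✗
flight=T56: ✗
flight=T25: ✗
flight=T24: ✓ → 1090
flight=T12: ✓ → 1762
flight=T42: ✓ → 1161
flight=T11: ✗
delay_min_sum = 810 + 1090 + 1762 + 1161 = 4823

load_pct_sum=2820, delay_min_sum=4823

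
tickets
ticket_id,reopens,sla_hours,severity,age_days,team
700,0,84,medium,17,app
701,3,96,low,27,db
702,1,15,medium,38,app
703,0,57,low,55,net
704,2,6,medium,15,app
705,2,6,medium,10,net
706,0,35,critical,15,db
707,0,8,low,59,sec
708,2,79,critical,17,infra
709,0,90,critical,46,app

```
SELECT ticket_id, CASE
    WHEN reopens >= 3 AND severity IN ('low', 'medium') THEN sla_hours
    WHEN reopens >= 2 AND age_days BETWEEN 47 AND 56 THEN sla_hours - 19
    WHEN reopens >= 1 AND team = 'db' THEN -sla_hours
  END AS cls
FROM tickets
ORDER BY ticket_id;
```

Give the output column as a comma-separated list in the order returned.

ticket_id=700: (no match → NULL) → NULL
ticket_id=701: reopens >= 3 AND severity IN ('low', 'medium') → 96
ticket_id=702: (no match → NULL) → NULL
ticket_id=703: (no match → NULL) → NULL
ticket_id=704: (no match → NULL) → NULL
ticket_id=705: (no match → NULL) → NULL
ticket_id=706: (no match → NULL) → NULL
ticket_id=707: (no match → NULL) → NULL
ticket_id=708: (no match → NULL) → NULL
ticket_id=709: (no match → NULL) → NULL

NULL, 96, NULL, NULL, NULL, NULL, NULL, NULL, NULL, NULL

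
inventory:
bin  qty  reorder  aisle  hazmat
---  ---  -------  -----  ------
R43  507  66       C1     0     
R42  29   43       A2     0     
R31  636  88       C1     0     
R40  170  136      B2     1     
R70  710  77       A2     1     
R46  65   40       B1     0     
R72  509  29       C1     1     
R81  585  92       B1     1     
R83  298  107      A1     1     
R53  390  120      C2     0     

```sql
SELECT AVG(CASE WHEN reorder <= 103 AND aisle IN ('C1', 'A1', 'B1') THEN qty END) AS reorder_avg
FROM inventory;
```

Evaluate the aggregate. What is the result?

460.4

bin=R43: ✓ → 507
bin=R42: ✗
bin=R31: ✓ → 636
bin=R40: ✗
bin=R70: ✗
bin=R46: ✓ → 65
bin=R72: ✓ → 509
bin=R81: ✓ → 585
bin=R83: ✗
bin=R53: ✗
reorder_avg = (507 + 636 + 65 + 509 + 585) / 5 = 460.4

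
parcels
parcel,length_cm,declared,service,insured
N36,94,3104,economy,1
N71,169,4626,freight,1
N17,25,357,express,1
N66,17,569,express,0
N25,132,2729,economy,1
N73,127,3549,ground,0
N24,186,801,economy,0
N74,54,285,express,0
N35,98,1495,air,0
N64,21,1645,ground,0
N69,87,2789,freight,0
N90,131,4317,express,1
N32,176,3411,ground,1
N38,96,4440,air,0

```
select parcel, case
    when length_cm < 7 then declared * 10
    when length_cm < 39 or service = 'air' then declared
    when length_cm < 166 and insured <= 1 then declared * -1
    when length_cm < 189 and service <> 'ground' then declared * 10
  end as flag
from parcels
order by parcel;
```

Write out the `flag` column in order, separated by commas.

parcel=N17: length_cm < 39 or service = 'air' → 357
parcel=N24: length_cm < 189 and service <> 'ground' → 8010
parcel=N25: length_cm < 166 and insured <= 1 → -2729
parcel=N32: (no match → NULL) → NULL
parcel=N35: length_cm < 39 or service = 'air' → 1495
parcel=N36: length_cm < 166 and insured <= 1 → -3104
parcel=N38: length_cm < 39 or service = 'air' → 4440
parcel=N64: length_cm < 39 or service = 'air' → 1645
parcel=N66: length_cm < 39 or service = 'air' → 569
parcel=N69: length_cm < 166 and insured <= 1 → -2789
parcel=N71: length_cm < 189 and service <> 'ground' → 46260
parcel=N73: length_cm < 166 and insured <= 1 → -3549
parcel=N74: length_cm < 166 and insured <= 1 → -285
parcel=N90: length_cm < 166 and insured <= 1 → -4317

357, 8010, -2729, NULL, 1495, -3104, 4440, 1645, 569, -2789, 46260, -3549, -285, -4317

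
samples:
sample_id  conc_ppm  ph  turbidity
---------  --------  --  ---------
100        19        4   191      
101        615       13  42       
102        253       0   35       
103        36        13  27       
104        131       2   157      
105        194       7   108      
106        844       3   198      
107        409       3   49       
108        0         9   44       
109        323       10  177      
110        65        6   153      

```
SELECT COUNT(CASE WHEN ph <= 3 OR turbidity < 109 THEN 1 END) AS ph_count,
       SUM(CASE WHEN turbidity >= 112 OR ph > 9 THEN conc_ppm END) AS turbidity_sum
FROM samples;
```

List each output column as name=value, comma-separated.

[ph_count: ph <= 3 OR turbidity < 109]
sample_id=100: ✗
sample_id=101: ✓ → 1
sample_id=102: ✓ → 1
sample_id=103: ✓ → 1
sample_id=104: ✓ → 1
sample_id=105: ✓ → 1
sample_id=106: ✓ → 1
sample_id=107: ✓ → 1
sample_id=108: ✓ → 1
sample_id=109: ✗
sample_id=110: ✗
ph_count = COUNT(1, 1, 1, 1, 1, 1, 1, 1) = 8
—
[turbidity_sum: turbidity >= 112 OR ph > 9]
sample_id=100: ✓ → 19
sample_id=101: ✓ → 615
sample_id=102: ✗
sample_id=103: ✓ → 36
sample_id=104: ✓ → 131
sample_id=105: ✗
sample_id=106: ✓ → 844
sample_id=107: ✗
sample_id=108: ✗
sample_id=109: ✓ → 323
sample_id=110: ✓ → 65
turbidity_sum = 19 + 615 + 36 + 131 + 844 + 323 + 65 = 2033

ph_count=8, turbidity_sum=2033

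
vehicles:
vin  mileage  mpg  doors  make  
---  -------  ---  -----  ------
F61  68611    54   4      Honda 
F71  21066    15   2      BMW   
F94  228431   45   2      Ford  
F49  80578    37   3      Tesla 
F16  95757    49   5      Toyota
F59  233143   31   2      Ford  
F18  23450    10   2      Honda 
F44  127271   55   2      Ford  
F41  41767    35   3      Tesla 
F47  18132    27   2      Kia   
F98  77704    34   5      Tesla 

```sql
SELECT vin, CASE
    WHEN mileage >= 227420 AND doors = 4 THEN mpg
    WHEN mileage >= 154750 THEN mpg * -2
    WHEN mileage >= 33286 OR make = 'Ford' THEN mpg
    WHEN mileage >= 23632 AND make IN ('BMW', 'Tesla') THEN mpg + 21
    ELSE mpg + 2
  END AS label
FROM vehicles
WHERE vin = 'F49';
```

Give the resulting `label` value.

37

vin = F49: mileage=80578, mpg=37, doors=3, make=Tesla.
mileage >= 227420 AND doors = 4 → false
mileage >= 154750 → false
mileage >= 33286 OR make = 'Ford' → true → 37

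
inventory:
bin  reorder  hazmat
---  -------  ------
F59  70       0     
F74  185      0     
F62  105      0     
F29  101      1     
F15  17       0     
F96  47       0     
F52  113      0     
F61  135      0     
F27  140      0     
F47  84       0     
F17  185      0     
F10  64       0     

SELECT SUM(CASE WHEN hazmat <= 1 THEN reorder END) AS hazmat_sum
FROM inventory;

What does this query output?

1246

bin=F59: ✓ → 70
bin=F74: ✓ → 185
bin=F62: ✓ → 105
bin=F29: ✓ → 101
bin=F15: ✓ → 17
bin=F96: ✓ → 47
bin=F52: ✓ → 113
bin=F61: ✓ → 135
bin=F27: ✓ → 140
bin=F47: ✓ → 84
bin=F17: ✓ → 185
bin=F10: ✓ → 64
hazmat_sum = 70 + 185 + 105 + 101 + 17 + 47 + 113 + 135 + 140 + 84 + 185 + 64 = 1246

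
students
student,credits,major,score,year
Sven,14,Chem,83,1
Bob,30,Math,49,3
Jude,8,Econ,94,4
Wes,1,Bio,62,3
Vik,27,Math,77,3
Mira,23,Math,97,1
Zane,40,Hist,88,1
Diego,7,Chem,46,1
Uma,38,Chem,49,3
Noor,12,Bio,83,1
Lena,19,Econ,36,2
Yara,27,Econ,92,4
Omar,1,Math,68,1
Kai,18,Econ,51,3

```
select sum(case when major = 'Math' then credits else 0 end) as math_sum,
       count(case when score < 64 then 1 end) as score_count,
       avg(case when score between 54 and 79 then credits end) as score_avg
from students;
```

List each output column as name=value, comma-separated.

[math_sum: major = 'Math']
student=Sven: ✗
student=Bob: ✓ → 30
student=Jude: ✗
student=Wes: ✗
student=Vik: ✓ → 27
student=Mira: ✓ → 23
student=Zane: ✗
student=Diego: ✗
student=Uma: ✗
student=Noor: ✗
student=Lena: ✗
student=Yara: ✗
student=Omar: ✓ → 1
student=Kai: ✗
math_sum = 30 + 27 + 23 + 1 = 81
—
[score_count: score < 64]
student=Sven: ✗
student=Bob: ✓ → 1
student=Jude: ✗
student=Wes: ✓ → 1
student=Vik: ✗
student=Mira: ✗
student=Zane: ✗
student=Diego: ✓ → 1
student=Uma: ✓ → 1
student=Noor: ✗
student=Lena: ✓ → 1
student=Yara: ✗
student=Omar: ✗
student=Kai: ✓ → 1
score_count = COUNT(1, 1, 1, 1, 1, 1) = 6
—
[score_avg: score between 54 and 79]
student=Sven: ✗
student=Bob: ✗
student=Jude: ✗
student=Wes: ✓ → 1
student=Vik: ✓ → 27
student=Mira: ✗
student=Zane: ✗
student=Diego: ✗
student=Uma: ✗
student=Noor: ✗
student=Lena: ✗
student=Yara: ✗
student=Omar: ✓ → 1
student=Kai: ✗
score_avg = (1 + 27 + 1) / 3 = 9.6666666667

math_sum=81, score_count=6, score_avg=9.6666666667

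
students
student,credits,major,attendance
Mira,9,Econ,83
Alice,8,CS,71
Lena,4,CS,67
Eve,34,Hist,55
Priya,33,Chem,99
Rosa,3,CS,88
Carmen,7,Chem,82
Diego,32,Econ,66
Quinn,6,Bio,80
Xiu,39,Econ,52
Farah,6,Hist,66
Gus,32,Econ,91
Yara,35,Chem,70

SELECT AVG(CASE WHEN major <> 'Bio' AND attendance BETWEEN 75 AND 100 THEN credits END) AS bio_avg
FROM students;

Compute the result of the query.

16.8

student=Mira: ✓ → 9
student=Alice: ✗
student=Lena: ✗
student=Eve: ✗
student=Priya: ✓ → 33
student=Rosa: ✓ → 3
student=Carmen: ✓ → 7
student=Diego: ✗
student=Quinn: ✗
student=Xiu: ✗
student=Farah: ✗
student=Gus: ✓ → 32
student=Yara: ✗
bio_avg = (9 + 33 + 3 + 7 + 32) / 5 = 16.8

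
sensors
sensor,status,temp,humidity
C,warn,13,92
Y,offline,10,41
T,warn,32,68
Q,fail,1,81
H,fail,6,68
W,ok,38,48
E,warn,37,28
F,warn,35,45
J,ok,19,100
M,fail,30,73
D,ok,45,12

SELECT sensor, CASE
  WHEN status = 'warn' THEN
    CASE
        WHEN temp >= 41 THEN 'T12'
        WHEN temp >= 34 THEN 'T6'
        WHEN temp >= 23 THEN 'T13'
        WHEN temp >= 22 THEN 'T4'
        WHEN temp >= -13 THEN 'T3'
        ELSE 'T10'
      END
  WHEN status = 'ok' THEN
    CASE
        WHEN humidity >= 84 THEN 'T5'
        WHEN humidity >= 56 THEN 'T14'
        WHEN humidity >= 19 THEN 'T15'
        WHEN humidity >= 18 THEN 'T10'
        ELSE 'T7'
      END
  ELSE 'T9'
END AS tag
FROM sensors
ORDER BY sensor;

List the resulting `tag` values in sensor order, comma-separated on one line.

T3, T7, T6, T6, T9, T5, T9, T9, T13, T15, T9

sensor=C: status='warn' → inner[temp >= -13] → T3
sensor=D: status='ok' → inner[ELSE] → T7
sensor=E: status='warn' → inner[temp >= 34] → T6
sensor=F: status='warn' → inner[temp >= 34] → T6
sensor=H: status='fail' → outer ELSE → T9
sensor=J: status='ok' → inner[humidity >= 84] → T5
sensor=M: status='fail' → outer ELSE → T9
sensor=Q: status='fail' → outer ELSE → T9
sensor=T: status='warn' → inner[temp >= 23] → T13
sensor=W: status='ok' → inner[humidity >= 19] → T15
sensor=Y: status='offline' → outer ELSE → T9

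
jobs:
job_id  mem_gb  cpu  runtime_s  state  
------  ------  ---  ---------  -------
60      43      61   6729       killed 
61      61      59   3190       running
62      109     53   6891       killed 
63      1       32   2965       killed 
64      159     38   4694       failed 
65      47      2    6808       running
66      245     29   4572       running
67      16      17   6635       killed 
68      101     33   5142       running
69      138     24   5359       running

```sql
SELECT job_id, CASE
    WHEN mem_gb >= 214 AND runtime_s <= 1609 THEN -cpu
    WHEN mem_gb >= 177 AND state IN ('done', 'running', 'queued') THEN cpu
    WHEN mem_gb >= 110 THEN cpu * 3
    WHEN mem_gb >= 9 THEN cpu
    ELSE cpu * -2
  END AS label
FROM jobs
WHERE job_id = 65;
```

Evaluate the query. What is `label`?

job_id = 65: mem_gb=47, cpu=2, runtime_s=6808, state=running.
mem_gb >= 214 AND runtime_s <= 1609 → false
mem_gb >= 177 AND state IN ('done', 'running', 'queued') → false
mem_gb >= 110 → false
mem_gb >= 9 → true → 2

2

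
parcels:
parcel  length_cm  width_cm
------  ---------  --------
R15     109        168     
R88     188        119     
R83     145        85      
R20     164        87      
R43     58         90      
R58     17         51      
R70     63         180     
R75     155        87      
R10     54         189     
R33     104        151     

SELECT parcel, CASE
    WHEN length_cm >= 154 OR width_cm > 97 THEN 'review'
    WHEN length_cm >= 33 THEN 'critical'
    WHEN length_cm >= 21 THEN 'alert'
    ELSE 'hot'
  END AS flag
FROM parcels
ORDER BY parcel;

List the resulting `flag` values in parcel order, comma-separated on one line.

review, review, review, review, critical, hot, review, review, critical, review

parcel=R10: length_cm >= 154 OR width_cm > 97 → review
parcel=R15: length_cm >= 154 OR width_cm > 97 → review
parcel=R20: length_cm >= 154 OR width_cm > 97 → review
parcel=R33: length_cm >= 154 OR width_cm > 97 → review
parcel=R43: length_cm >= 33 → critical
parcel=R58: ELSE → hot
parcel=R70: length_cm >= 154 OR width_cm > 97 → review
parcel=R75: length_cm >= 154 OR width_cm > 97 → review
parcel=R83: length_cm >= 33 → critical
parcel=R88: length_cm >= 154 OR width_cm > 97 → review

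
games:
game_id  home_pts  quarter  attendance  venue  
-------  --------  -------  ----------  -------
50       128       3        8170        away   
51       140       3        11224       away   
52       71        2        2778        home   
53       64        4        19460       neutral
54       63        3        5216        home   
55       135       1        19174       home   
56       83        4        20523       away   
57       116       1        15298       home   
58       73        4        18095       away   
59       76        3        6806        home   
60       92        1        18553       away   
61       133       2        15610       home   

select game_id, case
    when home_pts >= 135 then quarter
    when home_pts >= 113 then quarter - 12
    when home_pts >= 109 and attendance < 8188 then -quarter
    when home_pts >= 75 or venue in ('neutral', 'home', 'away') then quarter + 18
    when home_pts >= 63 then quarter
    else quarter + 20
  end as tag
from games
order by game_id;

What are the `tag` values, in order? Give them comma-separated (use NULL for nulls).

game_id=50: home_pts >= 113 → -9
game_id=51: home_pts >= 135 → 3
game_id=52: home_pts >= 75 or venue in ('neutral', 'home', 'away') → 20
game_id=53: home_pts >= 75 or venue in ('neutral', 'home', 'away') → 22
game_id=54: home_pts >= 75 or venue in ('neutral', 'home', 'away') → 21
game_id=55: home_pts >= 135 → 1
game_id=56: home_pts >= 75 or venue in ('neutral', 'home', 'away') → 22
game_id=57: home_pts >= 113 → -11
game_id=58: home_pts >= 75 or venue in ('neutral', 'home', 'away') → 22
game_id=59: home_pts >= 75 or venue in ('neutral', 'home', 'away') → 21
game_id=60: home_pts >= 75 or venue in ('neutral', 'home', 'away') → 19
game_id=61: home_pts >= 113 → -10

-9, 3, 20, 22, 21, 1, 22, -11, 22, 21, 19, -10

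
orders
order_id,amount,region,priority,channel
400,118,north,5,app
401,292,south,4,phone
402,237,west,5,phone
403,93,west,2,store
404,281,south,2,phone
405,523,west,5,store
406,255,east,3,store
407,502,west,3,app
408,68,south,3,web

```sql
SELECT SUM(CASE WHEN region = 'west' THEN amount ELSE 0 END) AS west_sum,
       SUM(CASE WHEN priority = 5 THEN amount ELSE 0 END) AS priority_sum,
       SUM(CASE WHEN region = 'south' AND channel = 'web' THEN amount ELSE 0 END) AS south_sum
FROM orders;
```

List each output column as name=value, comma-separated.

west_sum=1355, priority_sum=878, south_sum=68

[west_sum: region = 'west']
order_id=400: ✗
order_id=401: ✗
order_id=402: ✓ → 237
order_id=403: ✓ → 93
order_id=404: ✗
order_id=405: ✓ → 523
order_id=406: ✗
order_id=407: ✓ → 502
order_id=408: ✗
west_sum = 237 + 93 + 523 + 502 = 1355
—
[priority_sum: priority = 5]
order_id=400: ✓ → 118
order_id=401: ✗
order_id=402: ✓ → 237
order_id=403: ✗
order_id=404: ✗
order_id=405: ✓ → 523
order_id=406: ✗
order_id=407: ✗
order_id=408: ✗
priority_sum = 118 + 237 + 523 = 878
—
[south_sum: region = 'south' AND channel = 'web']
order_id=400: ✗
order_id=401: ✗
order_id=402: ✗
order_id=403: ✗
order_id=404: ✗
order_id=405: ✗
order_id=406: ✗
order_id=407: ✗
order_id=408: ✓ → 68
south_sum = 68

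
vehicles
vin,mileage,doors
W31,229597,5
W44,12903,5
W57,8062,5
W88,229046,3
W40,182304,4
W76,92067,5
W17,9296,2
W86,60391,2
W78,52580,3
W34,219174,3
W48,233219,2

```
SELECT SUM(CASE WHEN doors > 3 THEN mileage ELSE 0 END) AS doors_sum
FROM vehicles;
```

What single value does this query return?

vin=W31: ✓ → 229597
vin=W44: ✓ → 12903
vin=W57: ✓ → 8062
vin=W88: ✗
vin=W40: ✓ → 182304
vin=W76: ✓ → 92067
vin=W17: ✗
vin=W86: ✗
vin=W78: ✗
vin=W34: ✗
vin=W48: ✗
doors_sum = 229597 + 12903 + 8062 + 182304 + 92067 = 524933

524933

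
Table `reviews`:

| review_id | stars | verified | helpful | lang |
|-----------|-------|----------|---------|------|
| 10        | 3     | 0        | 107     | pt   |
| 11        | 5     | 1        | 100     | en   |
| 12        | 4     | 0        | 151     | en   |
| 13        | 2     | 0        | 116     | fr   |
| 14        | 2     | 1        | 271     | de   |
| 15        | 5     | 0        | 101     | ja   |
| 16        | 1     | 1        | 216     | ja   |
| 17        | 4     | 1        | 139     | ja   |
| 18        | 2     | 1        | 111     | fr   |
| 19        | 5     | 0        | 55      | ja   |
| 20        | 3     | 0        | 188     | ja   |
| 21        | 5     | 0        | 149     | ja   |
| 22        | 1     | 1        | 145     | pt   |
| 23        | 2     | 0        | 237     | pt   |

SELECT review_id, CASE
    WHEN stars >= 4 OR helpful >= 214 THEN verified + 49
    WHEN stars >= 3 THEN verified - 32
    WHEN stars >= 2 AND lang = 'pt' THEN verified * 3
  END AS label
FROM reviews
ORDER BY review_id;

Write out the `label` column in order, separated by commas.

review_id=10: stars >= 3 → -32
review_id=11: stars >= 4 OR helpful >= 214 → 50
review_id=12: stars >= 4 OR helpful >= 214 → 49
review_id=13: (no match → NULL) → NULL
review_id=14: stars >= 4 OR helpful >= 214 → 50
review_id=15: stars >= 4 OR helpful >= 214 → 49
review_id=16: stars >= 4 OR helpful >= 214 → 50
review_id=17: stars >= 4 OR helpful >= 214 → 50
review_id=18: (no match → NULL) → NULL
review_id=19: stars >= 4 OR helpful >= 214 → 49
review_id=20: stars >= 3 → -32
review_id=21: stars >= 4 OR helpful >= 214 → 49
review_id=22: (no match → NULL) → NULL
review_id=23: stars >= 4 OR helpful >= 214 → 49

-32, 50, 49, NULL, 50, 49, 50, 50, NULL, 49, -32, 49, NULL, 49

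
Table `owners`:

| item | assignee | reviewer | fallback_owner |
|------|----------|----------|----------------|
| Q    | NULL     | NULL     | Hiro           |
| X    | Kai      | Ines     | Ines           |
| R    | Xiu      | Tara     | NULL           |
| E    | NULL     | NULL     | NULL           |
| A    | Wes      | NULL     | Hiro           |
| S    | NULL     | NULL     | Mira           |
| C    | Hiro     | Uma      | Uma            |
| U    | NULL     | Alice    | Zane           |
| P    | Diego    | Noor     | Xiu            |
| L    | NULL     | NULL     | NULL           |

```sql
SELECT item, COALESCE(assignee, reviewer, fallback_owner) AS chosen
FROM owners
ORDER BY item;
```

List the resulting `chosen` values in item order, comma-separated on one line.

Wes, Hiro, NULL, NULL, Diego, Hiro, Xiu, Mira, Alice, Kai

item=A: assignee=Wes → Wes
item=C: assignee=Hiro → Hiro
item=E: assignee=NULL, reviewer=NULL, fallback_owner=NULL (all NULL) → NULL
item=L: assignee=NULL, reviewer=NULL, fallback_owner=NULL (all NULL) → NULL
item=P: assignee=Diego → Diego
item=Q: assignee=NULL, reviewer=NULL, fallback_owner=Hiro → Hiro
item=R: assignee=Xiu → Xiu
item=S: assignee=NULL, reviewer=NULL, fallback_owner=Mira → Mira
item=U: assignee=NULL, reviewer=Alice → Alice
item=X: assignee=Kai → Kai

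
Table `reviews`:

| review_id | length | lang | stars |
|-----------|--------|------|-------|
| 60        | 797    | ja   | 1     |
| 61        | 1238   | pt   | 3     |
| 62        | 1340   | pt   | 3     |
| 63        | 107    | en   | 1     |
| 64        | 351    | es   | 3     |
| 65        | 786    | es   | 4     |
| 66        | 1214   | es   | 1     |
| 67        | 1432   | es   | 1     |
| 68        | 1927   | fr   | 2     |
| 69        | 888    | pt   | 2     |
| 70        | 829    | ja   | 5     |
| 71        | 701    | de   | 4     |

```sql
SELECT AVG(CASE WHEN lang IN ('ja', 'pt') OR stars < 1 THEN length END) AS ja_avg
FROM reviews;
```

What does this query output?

1018.4

review_id=60: ✓ → 797
review_id=61: ✓ → 1238
review_id=62: ✓ → 1340
review_id=63: ✗
review_id=64: ✗
review_id=65: ✗
review_id=66: ✗
review_id=67: ✗
review_id=68: ✗
review_id=69: ✓ → 888
review_id=70: ✓ → 829
review_id=71: ✗
ja_avg = (797 + 1238 + 1340 + 888 + 829) / 5 = 1018.4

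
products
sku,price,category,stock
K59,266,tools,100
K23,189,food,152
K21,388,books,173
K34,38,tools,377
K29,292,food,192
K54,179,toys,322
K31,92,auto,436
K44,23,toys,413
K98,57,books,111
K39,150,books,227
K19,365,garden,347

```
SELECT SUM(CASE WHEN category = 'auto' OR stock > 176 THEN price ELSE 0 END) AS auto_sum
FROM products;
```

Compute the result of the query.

1139

sku=K59: ✗
sku=K23: ✗
sku=K21: ✗
sku=K34: ✓ → 38
sku=K29: ✓ → 292
sku=K54: ✓ → 179
sku=K31: ✓ → 92
sku=K44: ✓ → 23
sku=K98: ✗
sku=K39: ✓ → 150
sku=K19: ✓ → 365
auto_sum = 38 + 292 + 179 + 92 + 23 + 150 + 365 = 1139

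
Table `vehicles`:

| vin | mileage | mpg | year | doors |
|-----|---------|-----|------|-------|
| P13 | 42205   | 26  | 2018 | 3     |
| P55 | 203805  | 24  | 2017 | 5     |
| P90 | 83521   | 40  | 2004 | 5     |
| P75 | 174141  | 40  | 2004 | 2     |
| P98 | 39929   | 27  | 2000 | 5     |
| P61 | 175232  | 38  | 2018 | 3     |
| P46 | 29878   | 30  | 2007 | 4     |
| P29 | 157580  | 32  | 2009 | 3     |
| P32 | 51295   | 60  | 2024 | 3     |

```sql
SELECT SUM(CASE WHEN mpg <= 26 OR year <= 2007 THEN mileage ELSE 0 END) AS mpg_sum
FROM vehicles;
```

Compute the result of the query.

573479

vin=P13: ✓ → 42205
vin=P55: ✓ → 203805
vin=P90: ✓ → 83521
vin=P75: ✓ → 174141
vin=P98: ✓ → 39929
vin=P61: ✗
vin=P46: ✓ → 29878
vin=P29: ✗
vin=P32: ✗
mpg_sum = 42205 + 203805 + 83521 + 174141 + 39929 + 29878 = 573479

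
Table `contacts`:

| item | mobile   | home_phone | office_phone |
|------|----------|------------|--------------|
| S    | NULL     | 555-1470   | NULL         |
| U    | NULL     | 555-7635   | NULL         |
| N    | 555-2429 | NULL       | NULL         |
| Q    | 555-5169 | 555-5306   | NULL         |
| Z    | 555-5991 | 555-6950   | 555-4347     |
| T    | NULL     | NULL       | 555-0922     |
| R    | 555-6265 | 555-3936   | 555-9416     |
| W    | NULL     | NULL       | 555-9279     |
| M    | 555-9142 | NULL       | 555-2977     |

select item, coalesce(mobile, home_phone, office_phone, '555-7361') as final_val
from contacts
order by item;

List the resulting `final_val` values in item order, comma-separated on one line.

item=M: mobile=555-9142 → 555-9142
item=N: mobile=555-2429 → 555-2429
item=Q: mobile=555-5169 → 555-5169
item=R: mobile=555-6265 → 555-6265
item=S: mobile=NULL, home_phone=555-1470 → 555-1470
item=T: mobile=NULL, home_phone=NULL, office_phone=555-0922 → 555-0922
item=U: mobile=NULL, home_phone=555-7635 → 555-7635
item=W: mobile=NULL, home_phone=NULL, office_phone=555-9279 → 555-9279
item=Z: mobile=555-5991 → 555-5991

555-9142, 555-2429, 555-5169, 555-6265, 555-1470, 555-0922, 555-7635, 555-9279, 555-5991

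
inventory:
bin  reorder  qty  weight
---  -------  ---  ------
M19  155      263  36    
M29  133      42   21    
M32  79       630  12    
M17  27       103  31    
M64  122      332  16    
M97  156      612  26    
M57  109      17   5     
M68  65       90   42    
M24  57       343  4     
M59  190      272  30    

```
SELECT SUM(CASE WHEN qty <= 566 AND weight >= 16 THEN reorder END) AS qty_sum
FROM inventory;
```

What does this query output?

bin=M19: ✓ → 155
bin=M29: ✓ → 133
bin=M32: ✗
bin=M17: ✓ → 27
bin=M64: ✓ → 122
bin=M97: ✗
bin=M57: ✗
bin=M68: ✓ → 65
bin=M24: ✗
bin=M59: ✓ → 190
qty_sum = 155 + 133 + 27 + 122 + 65 + 190 = 692

692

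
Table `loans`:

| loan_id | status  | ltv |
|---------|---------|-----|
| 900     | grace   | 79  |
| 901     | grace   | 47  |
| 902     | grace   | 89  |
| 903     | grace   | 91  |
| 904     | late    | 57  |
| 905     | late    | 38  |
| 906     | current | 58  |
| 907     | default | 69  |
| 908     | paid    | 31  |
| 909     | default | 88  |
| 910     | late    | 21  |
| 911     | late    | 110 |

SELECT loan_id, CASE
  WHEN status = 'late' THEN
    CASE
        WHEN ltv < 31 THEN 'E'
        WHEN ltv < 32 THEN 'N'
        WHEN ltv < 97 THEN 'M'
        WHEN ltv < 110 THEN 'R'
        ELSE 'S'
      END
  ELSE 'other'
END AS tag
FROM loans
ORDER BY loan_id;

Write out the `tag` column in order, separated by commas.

loan_id=900: status='grace' → outer ELSE → other
loan_id=901: status='grace' → outer ELSE → other
loan_id=902: status='grace' → outer ELSE → other
loan_id=903: status='grace' → outer ELSE → other
loan_id=904: status='late' → inner[ltv < 97] → M
loan_id=905: status='late' → inner[ltv < 97] → M
loan_id=906: status='current' → outer ELSE → other
loan_id=907: status='default' → outer ELSE → other
loan_id=908: status='paid' → outer ELSE → other
loan_id=909: status='default' → outer ELSE → other
loan_id=910: status='late' → inner[ltv < 31] → E
loan_id=911: status='late' → inner[ELSE] → S

other, other, other, other, M, M, other, other, other, other, E, S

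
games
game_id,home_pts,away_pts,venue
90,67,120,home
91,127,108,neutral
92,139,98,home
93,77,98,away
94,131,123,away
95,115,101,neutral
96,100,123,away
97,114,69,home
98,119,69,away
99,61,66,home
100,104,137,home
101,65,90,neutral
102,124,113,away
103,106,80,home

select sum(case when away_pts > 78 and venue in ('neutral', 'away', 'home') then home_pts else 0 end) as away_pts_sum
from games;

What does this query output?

1155

game_id=90: ✓ → 67
game_id=91: ✓ → 127
game_id=92: ✓ → 139
game_id=93: ✓ → 77
game_id=94: ✓ → 131
game_id=95: ✓ → 115
game_id=96: ✓ → 100
game_id=97: ✗
game_id=98: ✗
game_id=99: ✗
game_id=100: ✓ → 104
game_id=101: ✓ → 65
game_id=102: ✓ → 124
game_id=103: ✓ → 106
away_pts_sum = 67 + 127 + 139 + 77 + 131 + 115 + 100 + 104 + 65 + 124 + 106 = 1155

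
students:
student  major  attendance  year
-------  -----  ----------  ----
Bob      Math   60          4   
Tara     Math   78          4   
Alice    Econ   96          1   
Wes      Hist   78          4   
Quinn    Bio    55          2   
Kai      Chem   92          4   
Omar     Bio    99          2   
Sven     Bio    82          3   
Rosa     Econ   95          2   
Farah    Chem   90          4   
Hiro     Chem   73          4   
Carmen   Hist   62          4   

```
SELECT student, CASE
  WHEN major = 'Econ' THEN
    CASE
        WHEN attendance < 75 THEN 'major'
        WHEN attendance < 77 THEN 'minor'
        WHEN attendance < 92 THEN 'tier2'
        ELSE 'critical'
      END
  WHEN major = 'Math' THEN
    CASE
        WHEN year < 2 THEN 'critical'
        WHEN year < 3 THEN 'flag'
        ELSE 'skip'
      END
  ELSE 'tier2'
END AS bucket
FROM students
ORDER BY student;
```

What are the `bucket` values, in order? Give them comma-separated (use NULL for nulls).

student=Alice: major='Econ' → inner[ELSE] → critical
student=Bob: major='Math' → inner[ELSE] → skip
student=Carmen: major='Hist' → outer ELSE → tier2
student=Farah: major='Chem' → outer ELSE → tier2
student=Hiro: major='Chem' → outer ELSE → tier2
student=Kai: major='Chem' → outer ELSE → tier2
student=Omar: major='Bio' → outer ELSE → tier2
student=Quinn: major='Bio' → outer ELSE → tier2
student=Rosa: major='Econ' → inner[ELSE] → critical
student=Sven: major='Bio' → outer ELSE → tier2
student=Tara: major='Math' → inner[ELSE] → skip
student=Wes: major='Hist' → outer ELSE → tier2

critical, skip, tier2, tier2, tier2, tier2, tier2, tier2, critical, tier2, skip, tier2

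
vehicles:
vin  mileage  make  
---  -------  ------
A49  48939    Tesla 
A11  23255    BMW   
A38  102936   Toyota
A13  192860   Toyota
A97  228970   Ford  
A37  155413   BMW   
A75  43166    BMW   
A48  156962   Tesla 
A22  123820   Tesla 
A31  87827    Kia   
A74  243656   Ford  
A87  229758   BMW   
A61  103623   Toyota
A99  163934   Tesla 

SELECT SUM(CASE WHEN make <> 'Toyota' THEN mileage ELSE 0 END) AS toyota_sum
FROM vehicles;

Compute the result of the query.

1505700

vin=A49: ✓ → 48939
vin=A11: ✓ → 23255
vin=A38: ✗
vin=A13: ✗
vin=A97: ✓ → 228970
vin=A37: ✓ → 155413
vin=A75: ✓ → 43166
vin=A48: ✓ → 156962
vin=A22: ✓ → 123820
vin=A31: ✓ → 87827
vin=A74: ✓ → 243656
vin=A87: ✓ → 229758
vin=A61: ✗
vin=A99: ✓ → 163934
toyota_sum = 48939 + 23255 + 228970 + 155413 + 43166 + 156962 + 123820 + 87827 + 243656 + 229758 + 163934 = 1505700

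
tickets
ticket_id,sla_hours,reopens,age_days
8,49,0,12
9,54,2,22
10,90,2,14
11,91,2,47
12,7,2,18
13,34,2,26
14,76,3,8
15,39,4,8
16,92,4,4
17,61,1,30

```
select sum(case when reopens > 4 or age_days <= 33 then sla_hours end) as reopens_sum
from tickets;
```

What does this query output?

502

ticket_id=8: ✓ → 49
ticket_id=9: ✓ → 54
ticket_id=10: ✓ → 90
ticket_id=11: ✗
ticket_id=12: ✓ → 7
ticket_id=13: ✓ → 34
ticket_id=14: ✓ → 76
ticket_id=15: ✓ → 39
ticket_id=16: ✓ → 92
ticket_id=17: ✓ → 61
reopens_sum = 49 + 54 + 90 + 7 + 34 + 76 + 39 + 92 + 61 = 502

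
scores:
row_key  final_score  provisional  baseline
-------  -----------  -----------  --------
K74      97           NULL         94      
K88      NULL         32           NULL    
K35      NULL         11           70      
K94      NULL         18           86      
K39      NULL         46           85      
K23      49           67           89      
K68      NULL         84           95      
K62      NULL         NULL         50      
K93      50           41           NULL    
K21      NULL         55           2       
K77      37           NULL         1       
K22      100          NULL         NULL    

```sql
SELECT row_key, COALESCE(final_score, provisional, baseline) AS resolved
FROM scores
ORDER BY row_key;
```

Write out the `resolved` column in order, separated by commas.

row_key=K21: final_score=NULL, provisional=55 → 55
row_key=K22: final_score=100 → 100
row_key=K23: final_score=49 → 49
row_key=K35: final_score=NULL, provisional=11 → 11
row_key=K39: final_score=NULL, provisional=46 → 46
row_key=K62: final_score=NULL, provisional=NULL, baseline=50 → 50
row_key=K68: final_score=NULL, provisional=84 → 84
row_key=K74: final_score=97 → 97
row_key=K77: final_score=37 → 37
row_key=K88: final_score=NULL, provisional=32 → 32
row_key=K93: final_score=50 → 50
row_key=K94: final_score=NULL, provisional=18 → 18

55, 100, 49, 11, 46, 50, 84, 97, 37, 32, 50, 18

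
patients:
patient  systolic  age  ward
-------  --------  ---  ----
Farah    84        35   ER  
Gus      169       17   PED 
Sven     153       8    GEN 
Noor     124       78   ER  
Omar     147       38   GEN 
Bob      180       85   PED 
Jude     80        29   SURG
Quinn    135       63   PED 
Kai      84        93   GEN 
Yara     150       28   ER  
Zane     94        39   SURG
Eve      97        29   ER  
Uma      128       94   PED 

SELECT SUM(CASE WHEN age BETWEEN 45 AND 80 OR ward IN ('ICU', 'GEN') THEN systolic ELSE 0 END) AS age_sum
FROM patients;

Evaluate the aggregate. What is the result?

patient=Farah: ✗
patient=Gus: ✗
patient=Sven: ✓ → 153
patient=Noor: ✓ → 124
patient=Omar: ✓ → 147
patient=Bob: ✗
patient=Jude: ✗
patient=Quinn: ✓ → 135
patient=Kai: ✓ → 84
patient=Yara: ✗
patient=Zane: ✗
patient=Eve: ✗
patient=Uma: ✗
age_sum = 153 + 124 + 147 + 135 + 84 = 643

643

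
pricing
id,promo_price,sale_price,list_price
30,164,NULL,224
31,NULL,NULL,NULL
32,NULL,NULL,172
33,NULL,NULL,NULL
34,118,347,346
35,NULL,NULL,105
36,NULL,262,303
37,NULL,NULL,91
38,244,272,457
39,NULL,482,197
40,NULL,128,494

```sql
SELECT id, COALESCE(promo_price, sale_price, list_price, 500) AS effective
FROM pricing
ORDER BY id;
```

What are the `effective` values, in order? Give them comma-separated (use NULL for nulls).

164, 500, 172, 500, 118, 105, 262, 91, 244, 482, 128

id=30: promo_price=164 → 164
id=31: promo_price=NULL, sale_price=NULL, list_price=NULL, → literal 500 → 500
id=32: promo_price=NULL, sale_price=NULL, list_price=172 → 172
id=33: promo_price=NULL, sale_price=NULL, list_price=NULL, → literal 500 → 500
id=34: promo_price=118 → 118
id=35: promo_price=NULL, sale_price=NULL, list_price=105 → 105
id=36: promo_price=NULL, sale_price=262 → 262
id=37: promo_price=NULL, sale_price=NULL, list_price=91 → 91
id=38: promo_price=244 → 244
id=39: promo_price=NULL, sale_price=482 → 482
id=40: promo_price=NULL, sale_price=128 → 128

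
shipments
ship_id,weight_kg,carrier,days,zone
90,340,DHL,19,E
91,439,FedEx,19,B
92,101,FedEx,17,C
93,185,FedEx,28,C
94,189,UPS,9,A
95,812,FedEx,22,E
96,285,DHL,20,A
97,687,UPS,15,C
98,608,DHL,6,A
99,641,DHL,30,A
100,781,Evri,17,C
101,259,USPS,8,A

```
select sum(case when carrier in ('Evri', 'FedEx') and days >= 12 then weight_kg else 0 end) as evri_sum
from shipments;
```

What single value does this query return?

2318

ship_id=90: ✗
ship_id=91: ✓ → 439
ship_id=92: ✓ → 101
ship_id=93: ✓ → 185
ship_id=94: ✗
ship_id=95: ✓ → 812
ship_id=96: ✗
ship_id=97: ✗
ship_id=98: ✗
ship_id=99: ✗
ship_id=100: ✓ → 781
ship_id=101: ✗
evri_sum = 439 + 101 + 185 + 812 + 781 = 2318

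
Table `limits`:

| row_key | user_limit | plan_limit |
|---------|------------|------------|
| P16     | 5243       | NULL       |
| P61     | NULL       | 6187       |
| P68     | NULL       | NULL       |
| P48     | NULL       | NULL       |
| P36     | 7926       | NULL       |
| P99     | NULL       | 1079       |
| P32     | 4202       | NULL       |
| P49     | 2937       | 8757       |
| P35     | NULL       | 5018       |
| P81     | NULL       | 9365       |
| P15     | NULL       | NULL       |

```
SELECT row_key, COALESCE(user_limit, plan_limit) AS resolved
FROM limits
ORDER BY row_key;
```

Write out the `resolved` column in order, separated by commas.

NULL, 5243, 4202, 5018, 7926, NULL, 2937, 6187, NULL, 9365, 1079

row_key=P15: user_limit=NULL, plan_limit=NULL (all NULL) → NULL
row_key=P16: user_limit=5243 → 5243
row_key=P32: user_limit=4202 → 4202
row_key=P35: user_limit=NULL, plan_limit=5018 → 5018
row_key=P36: user_limit=7926 → 7926
row_key=P48: user_limit=NULL, plan_limit=NULL (all NULL) → NULL
row_key=P49: user_limit=2937 → 2937
row_key=P61: user_limit=NULL, plan_limit=6187 → 6187
row_key=P68: user_limit=NULL, plan_limit=NULL (all NULL) → NULL
row_key=P81: user_limit=NULL, plan_limit=9365 → 9365
row_key=P99: user_limit=NULL, plan_limit=1079 → 1079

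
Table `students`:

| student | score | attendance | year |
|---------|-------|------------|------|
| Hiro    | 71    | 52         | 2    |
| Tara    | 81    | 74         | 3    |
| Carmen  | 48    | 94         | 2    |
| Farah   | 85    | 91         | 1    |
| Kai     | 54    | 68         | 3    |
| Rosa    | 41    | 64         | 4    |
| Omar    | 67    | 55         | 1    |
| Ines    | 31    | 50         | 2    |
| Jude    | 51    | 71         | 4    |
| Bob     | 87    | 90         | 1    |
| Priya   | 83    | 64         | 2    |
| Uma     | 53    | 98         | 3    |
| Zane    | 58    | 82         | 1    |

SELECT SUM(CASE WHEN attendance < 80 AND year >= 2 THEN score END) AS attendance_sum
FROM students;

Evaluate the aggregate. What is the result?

412

student=Hiro: ✓ → 71
student=Tara: ✓ → 81
student=Carmen: ✗
student=Farah: ✗
student=Kai: ✓ → 54
student=Rosa: ✓ → 41
student=Omar: ✗
student=Ines: ✓ → 31
student=Jude: ✓ → 51
student=Bob: ✗
student=Priya: ✓ → 83
student=Uma: ✗
student=Zane: ✗
attendance_sum = 71 + 81 + 54 + 41 + 31 + 51 + 83 = 412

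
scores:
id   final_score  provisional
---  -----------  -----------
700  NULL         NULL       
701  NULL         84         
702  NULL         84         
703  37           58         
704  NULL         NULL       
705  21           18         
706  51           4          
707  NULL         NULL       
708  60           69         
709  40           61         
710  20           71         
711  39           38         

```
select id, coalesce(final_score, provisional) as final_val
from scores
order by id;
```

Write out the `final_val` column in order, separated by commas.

id=700: final_score=NULL, provisional=NULL (all NULL) → NULL
id=701: final_score=NULL, provisional=84 → 84
id=702: final_score=NULL, provisional=84 → 84
id=703: final_score=37 → 37
id=704: final_score=NULL, provisional=NULL (all NULL) → NULL
id=705: final_score=21 → 21
id=706: final_score=51 → 51
id=707: final_score=NULL, provisional=NULL (all NULL) → NULL
id=708: final_score=60 → 60
id=709: final_score=40 → 40
id=710: final_score=20 → 20
id=711: final_score=39 → 39

NULL, 84, 84, 37, NULL, 21, 51, NULL, 60, 40, 20, 39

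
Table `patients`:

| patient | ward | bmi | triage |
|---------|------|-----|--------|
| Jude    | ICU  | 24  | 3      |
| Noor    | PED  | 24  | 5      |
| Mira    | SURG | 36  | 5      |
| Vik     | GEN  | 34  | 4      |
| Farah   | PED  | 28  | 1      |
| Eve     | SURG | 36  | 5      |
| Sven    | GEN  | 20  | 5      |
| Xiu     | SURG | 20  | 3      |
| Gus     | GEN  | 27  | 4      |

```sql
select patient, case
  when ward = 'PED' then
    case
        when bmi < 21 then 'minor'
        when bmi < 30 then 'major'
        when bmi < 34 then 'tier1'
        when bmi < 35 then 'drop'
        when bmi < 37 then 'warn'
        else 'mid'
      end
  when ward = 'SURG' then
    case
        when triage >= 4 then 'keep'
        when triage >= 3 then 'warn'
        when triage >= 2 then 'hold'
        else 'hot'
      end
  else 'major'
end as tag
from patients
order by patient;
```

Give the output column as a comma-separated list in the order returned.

keep, major, major, major, keep, major, major, major, warn

patient=Eve: ward='SURG' → inner[triage >= 4] → keep
patient=Farah: ward='PED' → inner[bmi < 30] → major
patient=Gus: ward='GEN' → outer ELSE → major
patient=Jude: ward='ICU' → outer ELSE → major
patient=Mira: ward='SURG' → inner[triage >= 4] → keep
patient=Noor: ward='PED' → inner[bmi < 30] → major
patient=Sven: ward='GEN' → outer ELSE → major
patient=Vik: ward='GEN' → outer ELSE → major
patient=Xiu: ward='SURG' → inner[triage >= 3] → warn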